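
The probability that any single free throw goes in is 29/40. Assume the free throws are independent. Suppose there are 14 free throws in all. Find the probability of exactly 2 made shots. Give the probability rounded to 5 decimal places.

0.00001

X ~ Binomial(n=14, p=0.725).
P(X=2) = C(14,2) · p^2 · (1−p)^12
= 91 · 0.52563 · 1.8706e-07 = 0.0000089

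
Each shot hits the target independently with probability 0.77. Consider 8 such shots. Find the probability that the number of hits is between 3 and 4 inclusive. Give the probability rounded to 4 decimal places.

0.0853

X ~ Binomial(8, 0.77); P(3 ≤ X ≤ 4) = Σ C(8,k) p^k (1−p)^(8−k) over k:
  k=3: C(8,3)·0.77^3·0.23^5 = 0.016455
  k=4: C(8,4)·0.77^4·0.23^4 = 0.068861
Total = 0.085316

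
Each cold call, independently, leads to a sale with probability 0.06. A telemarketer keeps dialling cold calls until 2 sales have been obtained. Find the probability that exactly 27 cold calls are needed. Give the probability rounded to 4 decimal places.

Y = trial on which the second success occurs; negative binomial, r=2, p=0.06.
P(Y=27) = C(26,1) · p^2 · (1−p)^25
= 26 · 0.0036 · 0.21291 = 0.019928

0.0199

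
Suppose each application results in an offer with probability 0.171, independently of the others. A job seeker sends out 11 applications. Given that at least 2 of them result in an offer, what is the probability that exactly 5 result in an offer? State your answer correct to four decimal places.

0.0375

X ~ Binomial(11, 0.171). Want P(X=5 | X≥2) = P(X=5) / P(X≥2).
P(X=5) = C(11,5)·0.171^5·0.829^6 = 0.021926
P(X≥2) = 1 − 0.127087 − 0.288359 = 0.584554
Ratio = 0.021926 / 0.584554 = 0.037508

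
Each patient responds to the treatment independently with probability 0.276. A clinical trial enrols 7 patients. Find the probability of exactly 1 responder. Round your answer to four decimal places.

0.2783

X ~ Binomial(n=7, p=0.276).
P(X=1) = C(7,1) · p^1 · (1−p)^6
= 7 · 0.276 · 0.14402 = 0.278252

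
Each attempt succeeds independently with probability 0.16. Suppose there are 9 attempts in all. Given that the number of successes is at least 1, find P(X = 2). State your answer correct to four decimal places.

0.3435

X ~ Binomial(9, 0.16). Want P(X=2 | X≥1) = P(X=2) / P(X≥1).
P(X=2) = C(9,2)·0.16^2·0.84^7 = 0.271955
P(X≥1) = 1 − 0.208216 = 0.791784
Ratio = 0.271955 / 0.791784 = 0.343471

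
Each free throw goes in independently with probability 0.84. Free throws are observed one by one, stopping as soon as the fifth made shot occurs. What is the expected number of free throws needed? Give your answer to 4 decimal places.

5.9524

Y = total free throws until the fifth success; negative binomial with r=5, p=0.84.
E[Y] = r / p = 5 / 0.84 = 5.952381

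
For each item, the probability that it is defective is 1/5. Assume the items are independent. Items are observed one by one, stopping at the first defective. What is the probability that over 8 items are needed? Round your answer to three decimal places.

Y = number of items to the first success; geometric, p = 0.20.
P(Y > 8) = P(first 8 all fail) = (1−p)^8 = 0.16777

0.168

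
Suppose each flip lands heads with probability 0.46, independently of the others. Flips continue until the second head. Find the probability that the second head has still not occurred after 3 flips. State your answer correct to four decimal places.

0.5599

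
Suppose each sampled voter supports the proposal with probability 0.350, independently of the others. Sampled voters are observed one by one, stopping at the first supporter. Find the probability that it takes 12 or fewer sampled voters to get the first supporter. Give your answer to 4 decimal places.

Y = number of sampled voters to the first success; geometric, p = 0.35.
P(Y ≤ 12) = 1 − (1−p)^12 = 1 − 0.005688 = 0.994312

0.9943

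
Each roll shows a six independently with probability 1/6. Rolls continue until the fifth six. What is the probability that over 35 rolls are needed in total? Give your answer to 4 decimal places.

Needing more than 35 rolls ⇔ fewer than 5 successes in the first 35. With X ~ Binomial(35, 0.166667), P(Y > 35) = P(X ≤ 4).
  k=0: C(35,0)·0.166667^0·0.833333^35 = 0.001693
  k=1: C(35,1)·0.166667^1·0.833333^34 = 0.011851
  k=2: C(35,2)·0.166667^2·0.833333^33 = 0.040293
  k=3: C(35,3)·0.166667^3·0.833333^32 = 0.088645
  k=4: C(35,4)·0.166667^4·0.833333^31 = 0.141833
P(X ≤ 4) = 0.284315

0.2843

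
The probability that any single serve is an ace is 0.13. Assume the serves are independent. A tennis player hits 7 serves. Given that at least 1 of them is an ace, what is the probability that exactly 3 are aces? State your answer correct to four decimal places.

0.0707

X ~ Binomial(7, 0.13). Want P(X=3 | X≥1) = P(X=3) / P(X≥1).
P(X=3) = C(7,3)·0.13^3·0.87^4 = 0.044053
P(X≥1) = 1 − 0.377255 = 0.622745
Ratio = 0.044053 / 0.622745 = 0.070740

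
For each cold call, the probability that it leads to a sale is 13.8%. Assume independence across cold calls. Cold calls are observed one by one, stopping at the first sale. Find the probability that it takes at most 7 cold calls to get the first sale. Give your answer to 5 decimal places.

0.64637

Y = number of cold calls to the first success; geometric, p = 0.138.
P(Y ≤ 7) = 1 − (1−p)^7 = 1 − 0.3536314 = 0.6463686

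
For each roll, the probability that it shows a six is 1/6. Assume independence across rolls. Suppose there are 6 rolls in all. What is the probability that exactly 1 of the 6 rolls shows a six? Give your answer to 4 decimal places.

X ~ Binomial(n=6, p=0.166667).
P(X=1) = C(6,1) · p^1 · (1−p)^5
= 6 · 0.16667 · 0.40188 = 0.401878

0.4019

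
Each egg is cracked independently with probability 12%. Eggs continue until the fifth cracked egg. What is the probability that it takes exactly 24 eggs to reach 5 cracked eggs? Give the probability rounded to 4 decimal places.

0.0194

Y = trial on which the fifth success occurs; negative binomial, r=5, p=0.12.
P(Y=24) = C(23,4) · p^5 · (1−p)^19
= 8855 · 2.4883e-05 · 0.08814 = 0.019421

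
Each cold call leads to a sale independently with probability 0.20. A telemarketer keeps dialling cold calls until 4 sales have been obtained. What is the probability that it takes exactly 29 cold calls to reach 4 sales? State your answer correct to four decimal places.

Y = trial on which the fourth success occurs; negative binomial, r=4, p=0.20.
P(Y=29) = C(28,3) · p^4 · (1−p)^25
= 3276 · 0.0016 · 0.0037779 = 0.019802

0.0198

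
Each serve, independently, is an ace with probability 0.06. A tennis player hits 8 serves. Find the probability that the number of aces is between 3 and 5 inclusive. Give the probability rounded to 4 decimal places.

X ~ Binomial(8, 0.06); P(3 ≤ X ≤ 5) = Σ C(8,k) p^k (1−p)^(8−k) over k:
  k=3: C(8,3)·0.06^3·0.94^5 = 0.008877
  k=4: C(8,4)·0.06^4·0.94^4 = 0.000708
  k=5: C(8,5)·0.06^5·0.94^3 = 0.000036
Total = 0.009622

0.0096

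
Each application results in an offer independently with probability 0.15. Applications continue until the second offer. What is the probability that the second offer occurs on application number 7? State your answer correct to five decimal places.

Y = trial on which the second success occurs; negative binomial, r=2, p=0.15.
P(Y=7) = C(6,1) · p^2 · (1−p)^5
= 6 · 0.0225 · 0.44371 = 0.0599002

0.05990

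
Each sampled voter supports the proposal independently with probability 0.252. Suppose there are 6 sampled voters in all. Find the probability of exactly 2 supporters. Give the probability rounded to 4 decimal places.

0.2982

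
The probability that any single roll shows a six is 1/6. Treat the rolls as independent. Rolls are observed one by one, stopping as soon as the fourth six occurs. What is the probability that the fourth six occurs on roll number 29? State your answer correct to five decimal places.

0.02650

Y = trial on which the fourth success occurs; negative binomial, r=4, p=0.166667.
P(Y=29) = C(28,3) · p^4 · (1−p)^25
= 3276 · 0.0007716 · 0.010483 = 0.0264977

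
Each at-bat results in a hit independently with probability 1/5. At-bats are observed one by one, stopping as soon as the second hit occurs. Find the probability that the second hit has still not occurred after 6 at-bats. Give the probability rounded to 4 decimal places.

0.6554

Needing more than 6 at-bats ⇔ fewer than 2 successes in the first 6. With X ~ Binomial(6, 0.20), P(Y > 6) = P(X ≤ 1).
  k=0: C(6,0)·0.20^0·0.80^6 = 0.262144
  k=1: C(6,1)·0.20^1·0.80^5 = 0.393216
P(X ≤ 1) = 0.655360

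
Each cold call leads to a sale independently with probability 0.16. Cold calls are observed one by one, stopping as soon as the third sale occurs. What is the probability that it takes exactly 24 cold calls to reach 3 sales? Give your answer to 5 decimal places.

0.02663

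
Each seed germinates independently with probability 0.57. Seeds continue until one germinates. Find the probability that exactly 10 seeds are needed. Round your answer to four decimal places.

Geometric (trials to first success), p = 0.57.
P(Y = 10) = (1−p)^9 · p = 0.00050259 · 0.57 = 0.000286

0.0003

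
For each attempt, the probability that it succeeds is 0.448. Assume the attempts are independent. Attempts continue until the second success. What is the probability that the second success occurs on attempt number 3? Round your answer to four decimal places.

Y = trial on which the second success occurs; negative binomial, r=2, p=0.448.
P(Y=3) = C(2,1) · p^2 · (1−p)^1
= 2 · 0.2007 · 0.552 = 0.221577

0.2216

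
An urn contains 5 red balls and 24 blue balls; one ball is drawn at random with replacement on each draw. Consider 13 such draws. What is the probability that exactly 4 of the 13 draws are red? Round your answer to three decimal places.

0.115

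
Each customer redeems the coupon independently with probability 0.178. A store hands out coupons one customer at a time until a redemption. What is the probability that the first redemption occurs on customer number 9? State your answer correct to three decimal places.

0.037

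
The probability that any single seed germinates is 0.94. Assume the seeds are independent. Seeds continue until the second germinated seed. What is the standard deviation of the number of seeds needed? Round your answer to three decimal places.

0.369

Y = total seeds until the second success; negative binomial with r=2, p=0.94.
SD(Y) = √[r(1−p)/p²] = √(0.13581) = 0.36852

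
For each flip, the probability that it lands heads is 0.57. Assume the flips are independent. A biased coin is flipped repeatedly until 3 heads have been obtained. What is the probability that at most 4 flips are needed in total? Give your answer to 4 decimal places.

0.4241

Finishing within 4 flips ⇔ at least 3 successes in the first 4. With X ~ Binomial(4, 0.57), P(Y ≤ 4) = 1 − P(X ≤ 2).
  k=0: C(4,0)·0.57^0·0.43^4 = 0.034188
  k=1: C(4,1)·0.57^1·0.43^3 = 0.181276
  k=2: C(4,2)·0.57^2·0.43^2 = 0.360444
1 − 0.575908 = 0.424092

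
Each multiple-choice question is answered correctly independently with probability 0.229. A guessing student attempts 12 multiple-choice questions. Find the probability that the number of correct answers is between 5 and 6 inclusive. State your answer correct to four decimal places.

0.1088

X ~ Binomial(12, 0.229); P(5 ≤ X ≤ 6) = Σ C(12,k) p^k (1−p)^(12−k) over k:
  k=5: C(12,5)·0.229^5·0.771^7 = 0.080776
  k=6: C(12,6)·0.229^6·0.771^6 = 0.027991
Total = 0.108767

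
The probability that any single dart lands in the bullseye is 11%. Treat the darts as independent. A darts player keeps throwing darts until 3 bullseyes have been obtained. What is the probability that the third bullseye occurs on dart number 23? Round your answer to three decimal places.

Y = trial on which the third success occurs; negative binomial, r=3, p=0.11.
P(Y=23) = C(22,2) · p^3 · (1−p)^20
= 231 · 0.001331 · 0.09723 = 0.02989

0.030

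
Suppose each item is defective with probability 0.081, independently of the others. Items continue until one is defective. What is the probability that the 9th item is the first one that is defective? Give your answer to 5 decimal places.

Geometric (trials to first success), p = 0.081.
P(Y = 9) = (1−p)^8 · p = 0.50877 · 0.081 = 0.0412106

0.04121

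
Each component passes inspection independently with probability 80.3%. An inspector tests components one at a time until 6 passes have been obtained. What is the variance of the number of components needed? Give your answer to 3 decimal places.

1.833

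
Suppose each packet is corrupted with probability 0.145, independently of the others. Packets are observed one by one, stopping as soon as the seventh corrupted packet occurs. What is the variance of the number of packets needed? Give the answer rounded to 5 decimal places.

284.66112

Y = total packets until the seventh success; negative binomial with r=7, p=0.145.
Var(Y) = r(1−p)/p² = 7·0.855 / 0.145² = 284.6611177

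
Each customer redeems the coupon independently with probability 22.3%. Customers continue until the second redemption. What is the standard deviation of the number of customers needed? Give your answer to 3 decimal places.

Y = total customers until the second success; negative binomial with r=2, p=0.223.
SD(Y) = √[r(1−p)/p²] = √(31.24937) = 5.59011

5.590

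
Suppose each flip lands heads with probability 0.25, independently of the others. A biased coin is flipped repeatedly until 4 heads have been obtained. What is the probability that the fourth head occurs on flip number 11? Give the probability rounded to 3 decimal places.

0.063

Y = trial on which the fourth success occurs; negative binomial, r=4, p=0.25.
P(Y=11) = C(10,3) · p^4 · (1−p)^7
= 120 · 0.0039062 · 0.13348 = 0.06257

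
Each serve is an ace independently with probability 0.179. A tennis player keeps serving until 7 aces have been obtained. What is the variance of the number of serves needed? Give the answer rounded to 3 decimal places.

179.364

Y = total serves until the seventh success; negative binomial with r=7, p=0.179.
Var(Y) = r(1−p)/p² = 7·0.821 / 0.179² = 179.36394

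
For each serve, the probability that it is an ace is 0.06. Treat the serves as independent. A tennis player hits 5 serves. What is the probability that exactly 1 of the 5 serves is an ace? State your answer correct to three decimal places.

0.234

X ~ Binomial(n=5, p=0.06).
P(X=1) = C(5,1) · p^1 · (1−p)^4
= 5 · 0.06 · 0.78075 = 0.23422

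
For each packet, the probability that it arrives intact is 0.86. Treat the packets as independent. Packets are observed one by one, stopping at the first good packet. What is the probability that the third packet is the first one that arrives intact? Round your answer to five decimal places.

0.01686

Geometric (trials to first success), p = 0.86.
P(Y = 3) = (1−p)^2 · p = 0.0196 · 0.86 = 0.0168560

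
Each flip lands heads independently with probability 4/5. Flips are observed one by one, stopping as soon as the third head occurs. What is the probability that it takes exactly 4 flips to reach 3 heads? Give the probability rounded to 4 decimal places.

0.3072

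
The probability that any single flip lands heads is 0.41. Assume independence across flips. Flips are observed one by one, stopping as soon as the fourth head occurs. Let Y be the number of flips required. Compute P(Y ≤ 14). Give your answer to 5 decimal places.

0.89049

Finishing within 14 flips ⇔ at least 4 successes in the first 14. With X ~ Binomial(14, 0.41), P(Y ≤ 14) = 1 − P(X ≤ 3).
  k=0: C(14,0)·0.41^0·0.59^14 = 0.0006193
  k=1: C(14,1)·0.41^1·0.59^13 = 0.0060254
  k=2: C(14,2)·0.41^2·0.59^12 = 0.0272166
  k=3: C(14,3)·0.41^3·0.59^11 = 0.0756528
1 − 0.1095141 = 0.8904859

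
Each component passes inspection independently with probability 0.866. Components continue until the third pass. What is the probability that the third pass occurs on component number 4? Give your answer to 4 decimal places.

Y = trial on which the third success occurs; negative binomial, r=3, p=0.866.
P(Y=4) = C(3,2) · p^3 · (1−p)^1
= 3 · 0.64946 · 0.134 = 0.261084

0.2611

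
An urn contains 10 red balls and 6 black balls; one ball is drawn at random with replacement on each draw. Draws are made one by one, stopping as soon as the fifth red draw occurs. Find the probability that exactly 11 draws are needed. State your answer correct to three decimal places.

Y = trial on which the fifth success occurs; negative binomial, r=5, p=0.625.
P(Y=11) = C(10,4) · p^5 · (1−p)^6
= 210 · 0.095367 · 0.0027809 = 0.05569

0.056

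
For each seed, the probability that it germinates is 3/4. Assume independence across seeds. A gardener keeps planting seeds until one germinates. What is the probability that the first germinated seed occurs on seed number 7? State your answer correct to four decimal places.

Geometric (trials to first success), p = 0.75.
P(Y = 7) = (1−p)^6 · p = 0.00024414 · 0.75 = 0.000183

0.0002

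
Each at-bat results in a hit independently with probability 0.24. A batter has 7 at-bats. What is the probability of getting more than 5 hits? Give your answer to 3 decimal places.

0.001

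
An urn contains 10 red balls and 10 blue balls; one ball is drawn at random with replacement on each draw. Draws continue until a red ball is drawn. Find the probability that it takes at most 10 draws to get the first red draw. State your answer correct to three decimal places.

0.999

Y = number of draws to the first success; geometric, p = 0.50.
P(Y ≤ 10) = 1 − (1−p)^10 = 1 − 0.00098 = 0.99902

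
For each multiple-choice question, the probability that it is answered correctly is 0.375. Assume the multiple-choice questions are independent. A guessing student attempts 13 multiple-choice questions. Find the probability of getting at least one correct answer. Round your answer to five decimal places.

P(at least one) = 1 − P(none) = 1 − (1 − 0.375)^13
= 1 − 0.0022204 = 0.9977796

0.99778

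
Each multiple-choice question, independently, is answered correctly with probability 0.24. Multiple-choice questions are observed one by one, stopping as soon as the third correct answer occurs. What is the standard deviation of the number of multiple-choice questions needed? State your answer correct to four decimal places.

Y = total multiple-choice questions until the third success; negative binomial with r=3, p=0.24.
SD(Y) = √[r(1−p)/p²] = √(39.583333) = 6.291529

6.2915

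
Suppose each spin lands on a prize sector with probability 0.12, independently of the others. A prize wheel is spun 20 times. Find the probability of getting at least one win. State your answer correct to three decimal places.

0.922

P(at least one) = 1 − P(none) = 1 − (1 − 0.12)^20
= 1 − 0.07756 = 0.92244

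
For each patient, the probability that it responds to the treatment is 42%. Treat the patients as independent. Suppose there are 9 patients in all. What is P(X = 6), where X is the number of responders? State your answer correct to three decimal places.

0.090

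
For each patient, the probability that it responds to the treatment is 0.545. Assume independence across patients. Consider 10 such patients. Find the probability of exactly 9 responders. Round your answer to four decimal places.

X ~ Binomial(n=10, p=0.545).
P(X=9) = C(10,9) · p^9 · (1−p)^1
= 10 · 0.004242 · 0.455 = 0.019301

0.0193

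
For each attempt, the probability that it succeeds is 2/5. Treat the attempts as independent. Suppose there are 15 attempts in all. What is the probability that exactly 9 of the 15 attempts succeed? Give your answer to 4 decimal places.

0.0612

X ~ Binomial(n=15, p=0.40).
P(X=9) = C(15,9) · p^9 · (1−p)^6
= 5005 · 0.00026214 · 0.046656 = 0.061214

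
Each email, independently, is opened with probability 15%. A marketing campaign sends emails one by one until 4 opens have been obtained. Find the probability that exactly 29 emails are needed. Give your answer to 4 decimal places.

Y = trial on which the fourth success occurs; negative binomial, r=4, p=0.15.
P(Y=29) = C(28,3) · p^4 · (1−p)^25
= 3276 · 0.00050625 · 0.017198 = 0.028522

0.0285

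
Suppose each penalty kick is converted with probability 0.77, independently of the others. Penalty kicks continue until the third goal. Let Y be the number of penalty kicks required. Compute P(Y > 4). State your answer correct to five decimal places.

Needing more than 4 penalty kicks ⇔ fewer than 3 successes in the first 4. With X ~ Binomial(4, 0.77), P(Y > 4) = P(X ≤ 2).
  k=0: C(4,0)·0.77^0·0.23^4 = 0.0027984
  k=1: C(4,1)·0.77^1·0.23^3 = 0.0374744
  k=2: C(4,2)·0.77^2·0.23^2 = 0.1881865
P(X ≤ 2) = 0.2284592

0.22846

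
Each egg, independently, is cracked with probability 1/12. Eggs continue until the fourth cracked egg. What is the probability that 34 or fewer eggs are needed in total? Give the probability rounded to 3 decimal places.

0.314

Finishing within 34 eggs ⇔ at least 4 successes in the first 34. With X ~ Binomial(34, 0.083333), P(Y ≤ 34) = 1 − P(X ≤ 3).
  k=0: C(34,0)·0.083333^0·0.916667^34 = 0.05190
  k=1: C(34,1)·0.083333^1·0.916667^33 = 0.16043
  k=2: C(34,2)·0.083333^2·0.916667^32 = 0.24064
  k=3: C(34,3)·0.083333^3·0.916667^31 = 0.23335
1 − 0.68632 = 0.31368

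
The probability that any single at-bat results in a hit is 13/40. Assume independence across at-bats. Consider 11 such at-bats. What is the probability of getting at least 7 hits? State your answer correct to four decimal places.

X ~ Binomial(11, 0.325); P(X ≥ 7) = Σ C(11,k) p^k (1−p)^(11−k) over k:
  k=7: C(11,7)·0.325^7·0.675^4 = 0.026237
  k=8: C(11,8)·0.325^8·0.675^3 = 0.006316
  k=9: C(11,9)·0.325^9·0.675^2 = 0.001014
  k=10: C(11,10)·0.325^10·0.675^1 = 0.000098
  k=11: C(11,11)·0.325^11·0.675^0 = 0.000004
Total = 0.033669

0.0337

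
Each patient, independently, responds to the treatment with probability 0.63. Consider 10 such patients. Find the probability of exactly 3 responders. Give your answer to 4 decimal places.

0.0285

X ~ Binomial(n=10, p=0.63).
P(X=3) = C(10,3) · p^3 · (1−p)^7
= 120 · 0.25005 · 0.00094932 = 0.028485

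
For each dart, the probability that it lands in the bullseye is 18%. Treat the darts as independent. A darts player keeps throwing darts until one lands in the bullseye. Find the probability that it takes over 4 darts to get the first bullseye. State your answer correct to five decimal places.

0.45212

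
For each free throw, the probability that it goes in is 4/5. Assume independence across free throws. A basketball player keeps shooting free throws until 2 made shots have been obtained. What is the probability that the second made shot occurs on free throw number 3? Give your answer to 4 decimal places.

0.2560

Y = trial on which the second success occurs; negative binomial, r=2, p=0.80.
P(Y=3) = C(2,1) · p^2 · (1−p)^1
= 2 · 0.64 · 0.2 = 0.256000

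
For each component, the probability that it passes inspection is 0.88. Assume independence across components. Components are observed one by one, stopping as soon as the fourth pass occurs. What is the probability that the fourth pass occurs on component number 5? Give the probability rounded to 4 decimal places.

0.2879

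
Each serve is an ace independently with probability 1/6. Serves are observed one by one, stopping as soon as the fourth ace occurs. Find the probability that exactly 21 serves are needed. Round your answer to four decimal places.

0.0396

Y = trial on which the fourth success occurs; negative binomial, r=4, p=0.166667.
P(Y=21) = C(20,3) · p^4 · (1−p)^17
= 1140 · 0.0007716 · 0.045073 = 0.039648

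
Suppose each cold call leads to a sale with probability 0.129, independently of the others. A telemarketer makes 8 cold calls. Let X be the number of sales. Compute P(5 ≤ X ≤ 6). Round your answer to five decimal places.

0.00142

X ~ Binomial(8, 0.129); P(5 ≤ X ≤ 6) = Σ C(8,k) p^k (1−p)^(8−k) over k:
  k=5: C(8,5)·0.129^5·0.871^3 = 0.0013219
  k=6: C(8,6)·0.129^6·0.871^2 = 0.0000979
Total = 0.0014198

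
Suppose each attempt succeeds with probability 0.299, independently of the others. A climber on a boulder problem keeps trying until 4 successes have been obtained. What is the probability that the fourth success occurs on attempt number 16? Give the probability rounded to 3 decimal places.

0.051

Y = trial on which the fourth success occurs; negative binomial, r=4, p=0.299.
P(Y=16) = C(15,3) · p^4 · (1−p)^12
= 455 · 0.0079925 · 0.01408 = 0.05120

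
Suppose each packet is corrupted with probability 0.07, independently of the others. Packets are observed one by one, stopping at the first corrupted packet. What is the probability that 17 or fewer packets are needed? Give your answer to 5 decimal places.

0.70879

Y = number of packets to the first success; geometric, p = 0.07.
P(Y ≤ 17) = 1 − (1−p)^17 = 1 − 0.2912126 = 0.7087874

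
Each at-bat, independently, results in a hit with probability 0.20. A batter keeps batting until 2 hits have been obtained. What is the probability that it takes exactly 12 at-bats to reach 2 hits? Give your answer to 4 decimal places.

Y = trial on which the second success occurs; negative binomial, r=2, p=0.20.
P(Y=12) = C(11,1) · p^2 · (1−p)^10
= 11 · 0.04 · 0.10737 = 0.047245

0.0472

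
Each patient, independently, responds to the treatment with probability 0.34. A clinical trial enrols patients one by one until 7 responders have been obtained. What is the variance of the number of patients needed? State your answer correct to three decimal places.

Y = total patients until the seventh success; negative binomial with r=7, p=0.34.
Var(Y) = r(1−p)/p² = 7·0.66 / 0.34² = 39.96540

39.965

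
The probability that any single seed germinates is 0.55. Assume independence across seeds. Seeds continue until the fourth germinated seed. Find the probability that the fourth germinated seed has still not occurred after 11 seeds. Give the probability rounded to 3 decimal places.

Needing more than 11 seeds ⇔ fewer than 4 successes in the first 11. With X ~ Binomial(11, 0.55), P(Y > 11) = P(X ≤ 3).
  k=0: C(11,0)·0.55^0·0.45^11 = 0.00015
  k=1: C(11,1)·0.55^1·0.45^10 = 0.00206
  k=2: C(11,2)·0.55^2·0.45^9 = 0.01259
  k=3: C(11,3)·0.55^3·0.45^8 = 0.04616
P(X ≤ 3) = 0.06096

0.061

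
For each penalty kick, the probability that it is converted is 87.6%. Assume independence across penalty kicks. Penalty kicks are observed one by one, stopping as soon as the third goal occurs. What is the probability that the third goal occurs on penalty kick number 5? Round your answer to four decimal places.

Y = trial on which the third success occurs; negative binomial, r=3, p=0.876.
P(Y=5) = C(4,2) · p^3 · (1−p)^2
= 6 · 0.67222 · 0.015376 = 0.062016

0.0620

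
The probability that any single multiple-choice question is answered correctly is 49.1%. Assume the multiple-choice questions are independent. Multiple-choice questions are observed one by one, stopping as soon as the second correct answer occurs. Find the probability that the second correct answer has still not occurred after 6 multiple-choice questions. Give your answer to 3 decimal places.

Needing more than 6 multiple-choice questions ⇔ fewer than 2 successes in the first 6. With X ~ Binomial(6, 0.491), P(Y > 6) = P(X ≤ 1).
  k=0: C(6,0)·0.491^0·0.509^6 = 0.01739
  k=1: C(6,1)·0.491^1·0.509^5 = 0.10065
P(X ≤ 1) = 0.11804

0.118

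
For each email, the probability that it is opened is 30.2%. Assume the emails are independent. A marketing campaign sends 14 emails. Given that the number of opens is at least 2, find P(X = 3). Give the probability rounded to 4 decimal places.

X ~ Binomial(14, 0.302). Want P(X=3 | X≥2) = P(X=3) / P(X≥2).
P(X=3) = C(14,3)·0.302^3·0.698^11 = 0.192102
P(X≥2) = 1 − 0.006516 − 0.039469 = 0.954015
Ratio = 0.192102 / 0.954015 = 0.201362

0.2014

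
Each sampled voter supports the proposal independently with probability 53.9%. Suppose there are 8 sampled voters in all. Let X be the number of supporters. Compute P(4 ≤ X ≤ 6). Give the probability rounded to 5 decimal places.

0.66235

X ~ Binomial(8, 0.539); P(4 ≤ X ≤ 6) = Σ C(8,k) p^k (1−p)^(8−k) over k:
  k=4: C(8,4)·0.539^4·0.461^4 = 0.2668436
  k=5: C(8,5)·0.539^5·0.461^3 = 0.2495943
  k=6: C(8,6)·0.539^6·0.461^2 = 0.1459125
Total = 0.6623504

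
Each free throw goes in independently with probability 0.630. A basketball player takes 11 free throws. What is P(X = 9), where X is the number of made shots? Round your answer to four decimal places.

X ~ Binomial(n=11, p=0.63).
P(X=9) = C(11,9) · p^9 · (1−p)^2
= 55 · 0.015634 · 0.1369 = 0.117715

0.1177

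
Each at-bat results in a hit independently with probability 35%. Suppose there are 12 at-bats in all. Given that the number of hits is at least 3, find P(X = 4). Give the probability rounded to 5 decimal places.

X ~ Binomial(12, 0.35). Want P(X=4 | X≥3) = P(X=4) / P(X≥3).
P(X=4) = C(12,4)·0.35^4·0.65^8 = 0.2366924
P(X≥3) = 1 − 0.0056880 − 0.0367533 − 0.1088463 = 0.8487124
Ratio = 0.2366924 / 0.8487124 = 0.2788840

0.27888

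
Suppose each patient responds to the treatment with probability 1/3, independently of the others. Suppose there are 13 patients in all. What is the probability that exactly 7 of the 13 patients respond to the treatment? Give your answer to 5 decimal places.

X ~ Binomial(n=13, p=0.333333).
P(X=7) = C(13,7) · p^7 · (1−p)^6
= 1716 · 0.00045725 · 0.087791 = 0.0688844

0.06888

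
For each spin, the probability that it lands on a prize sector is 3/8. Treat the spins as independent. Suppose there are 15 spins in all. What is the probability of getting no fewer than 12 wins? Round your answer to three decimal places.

X ~ Binomial(15, 0.375); P(X ≥ 12) = Σ C(15,k) p^k (1−p)^(15−k) over k:
  k=12: C(15,12)·0.375^12·0.625^3 = 0.00086
  k=13: C(15,13)·0.375^13·0.625^2 = 0.00012
  k=14: C(15,14)·0.375^14·0.625^1 = 0.00001
  k=15: C(15,15)·0.375^15·0.625^0 = 0.00000
Total = 0.00099

0.001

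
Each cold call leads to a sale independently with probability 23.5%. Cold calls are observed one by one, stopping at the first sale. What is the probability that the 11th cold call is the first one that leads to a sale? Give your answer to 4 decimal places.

0.0161

Geometric (trials to first success), p = 0.235.
P(Y = 11) = (1−p)^10 · p = 0.068646 · 0.235 = 0.016132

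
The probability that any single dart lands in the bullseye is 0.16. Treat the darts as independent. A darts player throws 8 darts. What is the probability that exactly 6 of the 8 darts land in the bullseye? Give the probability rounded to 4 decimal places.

X ~ Binomial(n=8, p=0.16).
P(X=6) = C(8,6) · p^6 · (1−p)^2
= 28 · 1.6777e-05 · 0.7056 = 0.000331

0.0003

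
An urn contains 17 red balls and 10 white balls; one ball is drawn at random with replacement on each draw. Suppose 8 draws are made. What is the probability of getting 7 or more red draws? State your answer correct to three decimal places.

X ~ Binomial(8, 0.629630); P(X ≥ 7) = Σ C(8,k) p^k (1−p)^(8−k) over k:
  k=7: C(8,7)·0.629630^7·0.370370^1 = 0.11623
  k=8: C(8,8)·0.629630^8·0.370370^0 = 0.02470
Total = 0.14093

0.141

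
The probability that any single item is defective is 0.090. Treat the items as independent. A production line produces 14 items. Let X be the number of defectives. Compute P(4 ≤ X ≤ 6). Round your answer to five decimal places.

0.03138

X ~ Binomial(14, 0.09); P(4 ≤ X ≤ 6) = Σ C(14,k) p^k (1−p)^(14−k) over k:
  k=4: C(14,4)·0.09^4·0.91^10 = 0.0255751
  k=5: C(14,5)·0.09^5·0.91^9 = 0.0050588
  k=6: C(14,6)·0.09^6·0.91^8 = 0.0007505
Total = 0.0313844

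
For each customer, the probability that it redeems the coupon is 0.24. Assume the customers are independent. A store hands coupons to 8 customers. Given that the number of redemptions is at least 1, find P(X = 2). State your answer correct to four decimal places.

X ~ Binomial(8, 0.24). Want P(X=2 | X≥1) = P(X=2) / P(X≥1).
P(X=2) = C(8,2)·0.24^2·0.76^6 = 0.310786
P(X≥1) = 1 − 0.111303 = 0.888697
Ratio = 0.310786 / 0.888697 = 0.349710

0.3497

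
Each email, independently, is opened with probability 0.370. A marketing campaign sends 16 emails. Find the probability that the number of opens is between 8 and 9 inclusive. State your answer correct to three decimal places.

X ~ Binomial(16, 0.37); P(8 ≤ X ≤ 9) = Σ C(16,k) p^k (1−p)^(16−k) over k:
  k=8: C(16,8)·0.37^8·0.63^8 = 0.11218
  k=9: C(16,9)·0.37^9·0.63^7 = 0.05856
Total = 0.17074

0.171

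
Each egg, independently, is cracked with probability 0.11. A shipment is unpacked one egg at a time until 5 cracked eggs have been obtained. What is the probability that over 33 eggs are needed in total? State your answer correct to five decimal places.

0.70519

Needing more than 33 eggs ⇔ fewer than 5 successes in the first 33. With X ~ Binomial(33, 0.11), P(Y > 33) = P(X ≤ 4).
  k=0: C(33,0)·0.11^0·0.89^33 = 0.0213732
  k=1: C(33,1)·0.11^1·0.89^32 = 0.0871740
  k=2: C(33,2)·0.11^2·0.89^31 = 0.1723890
  k=3: C(33,3)·0.11^3·0.89^30 = 0.2201672
  k=4: C(33,4)·0.11^4·0.89^29 = 0.2040876
P(X ≤ 4) = 0.7051910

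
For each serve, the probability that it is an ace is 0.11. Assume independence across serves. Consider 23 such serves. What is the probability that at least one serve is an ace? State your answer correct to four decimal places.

P(at least one) = 1 − P(none) = 1 − (1 − 0.11)^23
= 1 − 0.068544 = 0.931456

0.9315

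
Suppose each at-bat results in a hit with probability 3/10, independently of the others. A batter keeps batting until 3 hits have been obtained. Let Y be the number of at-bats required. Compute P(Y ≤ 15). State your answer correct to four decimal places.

0.8732

Finishing within 15 at-bats ⇔ at least 3 successes in the first 15. With X ~ Binomial(15, 0.30), P(Y ≤ 15) = 1 − P(X ≤ 2).
  k=0: C(15,0)·0.30^0·0.70^15 = 0.004748
  k=1: C(15,1)·0.30^1·0.70^14 = 0.030520
  k=2: C(15,2)·0.30^2·0.70^13 = 0.091560
1 − 0.126828 = 0.873172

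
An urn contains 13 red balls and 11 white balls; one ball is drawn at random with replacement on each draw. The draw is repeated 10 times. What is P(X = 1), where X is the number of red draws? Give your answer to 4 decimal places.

0.0048

X ~ Binomial(n=10, p=0.541667).
P(X=1) = C(10,1) · p^1 · (1−p)^9
= 10 · 0.54167 · 0.00089255 = 0.004835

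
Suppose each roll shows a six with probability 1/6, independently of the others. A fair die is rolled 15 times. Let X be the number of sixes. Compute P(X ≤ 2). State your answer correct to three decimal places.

0.532

X ~ Binomial(15, 0.166667); P(X ≤ 2) = Σ C(15,k) p^k (1−p)^(15−k) over k:
  k=0: C(15,0)·0.166667^0·0.833333^15 = 0.06491
  k=1: C(15,1)·0.166667^1·0.833333^14 = 0.19472
  k=2: C(15,2)·0.166667^2·0.833333^13 = 0.27260
Total = 0.53222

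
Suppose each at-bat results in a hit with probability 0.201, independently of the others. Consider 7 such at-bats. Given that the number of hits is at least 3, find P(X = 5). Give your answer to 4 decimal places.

X ~ Binomial(7, 0.201). Want P(X=5 | X≥3) = P(X=5) / P(X≥3).
P(X=5) = C(7,5)·0.201^5·0.799^2 = 0.004398
P(X≥3) = 1 − 0.207887 − 0.366079 − 0.276277 = 0.149757
Ratio = 0.004398 / 0.149757 = 0.029370

0.0294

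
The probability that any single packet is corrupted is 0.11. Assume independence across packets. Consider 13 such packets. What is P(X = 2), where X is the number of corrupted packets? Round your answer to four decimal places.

X ~ Binomial(n=13, p=0.11).
P(X=2) = C(13,2) · p^2 · (1−p)^11
= 78 · 0.0121 · 0.27752 = 0.261921

0.2619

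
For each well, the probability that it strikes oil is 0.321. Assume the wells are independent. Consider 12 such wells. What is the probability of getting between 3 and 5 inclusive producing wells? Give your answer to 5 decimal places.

X ~ Binomial(12, 0.321); P(3 ≤ X ≤ 5) = Σ C(12,k) p^k (1−p)^(12−k) over k:
  k=3: C(12,3)·0.321^3·0.679^9 = 0.2232368
  k=4: C(12,4)·0.321^4·0.679^8 = 0.2374562
  k=5: C(12,5)·0.321^5·0.679^7 = 0.1796134
Total = 0.6403064

0.64031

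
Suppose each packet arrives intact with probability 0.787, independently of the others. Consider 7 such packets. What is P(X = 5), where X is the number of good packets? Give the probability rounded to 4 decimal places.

X ~ Binomial(n=7, p=0.787).
P(X=5) = C(7,5) · p^5 · (1−p)^2
= 21 · 0.30191 · 0.045369 = 0.287642

0.2876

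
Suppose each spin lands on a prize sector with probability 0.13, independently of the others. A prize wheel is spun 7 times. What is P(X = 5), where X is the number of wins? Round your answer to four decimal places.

X ~ Binomial(n=7, p=0.13).
P(X=5) = C(7,5) · p^5 · (1−p)^2
= 21 · 3.7129e-05 · 0.7569 = 0.000590

0.0006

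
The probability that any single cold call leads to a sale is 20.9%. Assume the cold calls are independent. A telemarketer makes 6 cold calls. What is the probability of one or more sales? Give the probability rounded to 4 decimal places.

0.7551

P(at least one) = 1 − P(none) = 1 − (1 − 0.209)^6
= 1 − 0.244940 = 0.755060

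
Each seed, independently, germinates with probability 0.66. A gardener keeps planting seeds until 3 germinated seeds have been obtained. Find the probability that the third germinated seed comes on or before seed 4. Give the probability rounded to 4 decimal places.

0.5807

Finishing within 4 seeds ⇔ at least 3 successes in the first 4. With X ~ Binomial(4, 0.66), P(Y ≤ 4) = 1 − P(X ≤ 2).
  k=0: C(4,0)·0.66^0·0.34^4 = 0.013363
  k=1: C(4,1)·0.66^1·0.34^3 = 0.103763
  k=2: C(4,2)·0.66^2·0.34^2 = 0.302132
1 − 0.419258 = 0.580742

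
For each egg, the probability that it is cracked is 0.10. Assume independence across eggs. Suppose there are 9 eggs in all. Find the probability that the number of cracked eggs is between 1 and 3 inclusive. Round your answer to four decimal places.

0.6042

X ~ Binomial(9, 0.10); P(1 ≤ X ≤ 3) = Σ C(9,k) p^k (1−p)^(9−k) over k:
  k=1: C(9,1)·0.10^1·0.90^8 = 0.387420
  k=2: C(9,2)·0.10^2·0.90^7 = 0.172187
  k=3: C(9,3)·0.10^3·0.90^6 = 0.044641
Total = 0.604248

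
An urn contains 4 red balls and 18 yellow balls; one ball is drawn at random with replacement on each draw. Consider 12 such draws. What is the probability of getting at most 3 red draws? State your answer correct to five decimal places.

0.84053

X ~ Binomial(12, 0.181818); P(X ≤ 3) = Σ C(12,k) p^k (1−p)^(12−k) over k:
  k=0: C(12,0)·0.181818^0·0.818182^12 = 0.0899908
  k=1: C(12,1)·0.181818^1·0.818182^11 = 0.2399753
  k=2: C(12,2)·0.181818^2·0.818182^10 = 0.2933032
  k=3: C(12,3)·0.181818^3·0.818182^9 = 0.2172616
Total = 0.8405309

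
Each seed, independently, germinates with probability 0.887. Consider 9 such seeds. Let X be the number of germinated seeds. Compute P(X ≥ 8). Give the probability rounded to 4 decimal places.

X ~ Binomial(9, 0.887); P(X ≥ 8) = Σ C(9,k) p^k (1−p)^(9−k) over k:
  k=8: C(9,8)·0.887^8·0.113^1 = 0.389682
  k=9: C(9,9)·0.887^9·0.113^0 = 0.339870
Total = 0.729551

0.7296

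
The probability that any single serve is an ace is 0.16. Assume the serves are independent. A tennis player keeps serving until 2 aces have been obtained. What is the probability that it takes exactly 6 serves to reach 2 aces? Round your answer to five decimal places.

Y = trial on which the second success occurs; negative binomial, r=2, p=0.16.
P(Y=6) = C(5,1) · p^2 · (1−p)^4
= 5 · 0.0256 · 0.49787 = 0.0637275

0.06373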